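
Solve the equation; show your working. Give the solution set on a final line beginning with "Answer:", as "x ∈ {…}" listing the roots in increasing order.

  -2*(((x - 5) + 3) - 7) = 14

Step 1. [-2*(((x - 5) + 3) - 7) = 14] -2·(inner) — divide through by -2. So div: ((x - 5) + 3) - 7 = -7.
Step 2. [((x - 5) + 3) - 7 = -7] peel the -7: add 7 from each side, so sub: (x - 5) + 3 = 0.
Step 3. [(x - 5) + 3 = 0] peel the +3: subtract 3 from each side ⇒ sub: x - 5 = -3.
Step 4. [x - 5 = -3] 5 comes off first (add 5), so sub: x = 2.

Answer: x ∈ {2}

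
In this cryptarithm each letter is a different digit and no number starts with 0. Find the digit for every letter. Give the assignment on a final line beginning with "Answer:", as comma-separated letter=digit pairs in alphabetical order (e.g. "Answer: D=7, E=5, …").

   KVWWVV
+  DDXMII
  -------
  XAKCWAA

Step 1. [X] X is the leading digit of a 7-digit sum of two 6-digit numbers; the final carry is exactly 1, so X=1.
Step 2. [col 1: V + I ≡ A (mod 10)] column 1 (V + I ≡ A (mod 10), carry-in 0) doesn't pin V yet; pick V=3 and continue, so V=3.
Step 3. [col 1: V + I ≡ A (mod 10)] several values work for A in column 1 (V + I ≡ A (mod 10), carry-in 0); try A=5 ⇒ A=5.
Step 4. [col 1: V + I ≡ A (mod 10)] from column 1 (V=3, A=5, carry-in 0, digits 1,3,5 already taken and all letters distinct): I must equal 2, so I=2.
Step 5. [col 3: W + M ≡ W (mod 10)] in column 3 we have W+M≡W with carry-in 0; given nothing yet and digits 1,2,3,5 already taken and all letters distinct, that pins M to 0. So M=0.
Step 6. [col 3: W + M ≡ W (mod 10)] W=7 is one option consistent with column 3 (W + M ≡ W (mod 10), carry-in 0) — take it ⇒ W=7.
Step 7. [col 4: W + X ≡ C (mod 10)] from column 4 (W=7, X=1, carry-in 0, digits 0,1,2,3,5,7 already taken and all letters distinct): C must equal 8, so C=8.
Step 8. [col 5: V + D ≡ K (mod 10)] column 5 reads V+D+carry(0)=K with V=3; with digits 0,1,2,3,5,7,8 already taken and all letters distinct, the only value for D is 6 ⇒ D=6.
Step 9. [col 5: V + D ≡ K (mod 10)] in column 5 we have V+D≡K with carry-in 0; given V=3, D=6 and digits 0,1,2,3,5,6,7,8 already taken and all letters distinct, that pins K to 9, so K=9.

Answer: A=5, C=8, D=6, I=2, K=9, M=0, V=3, W=7, X=1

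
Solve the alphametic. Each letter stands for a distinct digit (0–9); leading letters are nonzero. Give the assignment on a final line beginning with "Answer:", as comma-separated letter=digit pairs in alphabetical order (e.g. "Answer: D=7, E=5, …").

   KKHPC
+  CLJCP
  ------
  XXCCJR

Step 1. [X] X is the leading digit of a 6-digit sum of two 5-digit numbers; the final carry is exactly 1. So X=1.
Step 2. [col 1: C + P ≡ R (mod 10)] no forcing yet in column 1 (carry-in 0); C=7 is free and consistent — try it, so C=7.
Step 3. [col 1: C + P ≡ R (mod 10)] R=5 is one option consistent with column 1 (C + P ≡ R (mod 10), carry-in 0) — take it ⇒ R=5.
Step 4. [col 1: C + P ≡ R (mod 10)] in column 1 we have C+P≡R with carry-in 0; given C=7, R=5 and digits 1,5,7 already taken and all letters distinct, that pins P to 8 ⇒ P=8.
Step 5. [col 2: P + C ≡ J (mod 10)] in column 2 we have P+C≡J with carry-in 1; given P=8, C=7 and digits 1,5,7,8 already taken and all letters distinct, that pins J to 6. So J=6.
Step 6. [col 3: H + J ≡ C (mod 10)] column 3: given J=6, C=7, carry-in 1, and digits 1,5,6,7,8 already taken and all letters distinct, H+J≡C (mod 10) forces H=0. So H=0.
Step 7. [col 4: K + L ≡ C (mod 10)] no forcing yet in column 4 (carry-in 0); K=4 is free and consistent — try it, so K=4.
Step 8. [col 4: K + L ≡ C (mod 10)] column 4 reads K+L+carry(0)=C with K=4, C=7; with digits 0,1,4,5,6,7,8 already taken and all letters distinct, the only value for L is 3 ⇒ L=3.

Answer: C=7, H=0, J=6, K=4, L=3, P=8, R=5, X=1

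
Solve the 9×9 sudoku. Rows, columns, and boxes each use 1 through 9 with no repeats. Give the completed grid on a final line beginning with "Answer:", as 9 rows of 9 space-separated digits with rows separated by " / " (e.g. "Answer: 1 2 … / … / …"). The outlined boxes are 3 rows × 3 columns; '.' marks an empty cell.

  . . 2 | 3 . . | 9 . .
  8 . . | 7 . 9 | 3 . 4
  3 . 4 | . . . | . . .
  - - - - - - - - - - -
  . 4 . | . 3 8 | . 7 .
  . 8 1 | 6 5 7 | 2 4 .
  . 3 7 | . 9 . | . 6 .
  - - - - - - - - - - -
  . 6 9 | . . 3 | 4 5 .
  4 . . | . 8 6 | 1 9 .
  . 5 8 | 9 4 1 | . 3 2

Step 1. [r3c4∈{1,2,5,8}] across col 4, 8 lands solely at r3c4. So r3c4=8.
Step 2. [r4c7∈{5}] r4c7 has the single candidate 5. So r4c7=5.
Step 3. [r7c4∈{2}] r7c4 has the single candidate 2. So r7c4=2.
Step 4. [r2c2∈{1}] nothing but 1 survives at r2c2, so r2c2=1.
Step 5. [r8c9∈{7}] r8c9 is down to just 7. So r8c9=7.
Step 6. [r6c6∈{2,4}] r6c6 is the only open cell in box 5 admitting 2, so r6c6=2.
Step 7. [r1c2∈{7}] r1c2 has the single candidate 7, so r1c2=7.
Step 8. [r3c6∈{5}] r3c6 has the single candidate 5. So r3c6=5.
Step 9. [r1c9∈{1,5,6,8}] 5 has one home in col 9: r1c9, so r1c9=5.
Step 10. [r3c9∈{1,6}] 6 has one home in col 9: r3c9 ⇒ r3c9=6.
Step 11. [r1c1∈{6}] only 6 remains possible at r1c1 ⇒ r1c1=6.
Step 12. [r4c4∈{1}] nothing but 1 survives at r4c4. So r4c4=1.
Step 13. [r4c9∈{9}] only 9 remains possible at r4c9. So r4c9=9.
Step 14. [r1c5∈{1}] only 1 remains possible at r1c5, so r1c5=1.
Step 15. [r3c5∈{2}] nothing but 2 survives at r3c5 ⇒ r3c5=2.
Step 16. [r7c5∈{7}] nothing but 7 survives at r7c5 ⇒ r7c5=7.
Step 17. [r6c9∈{1,8}] in row 6, 1 fits only at r6c9, so r6c9=1.
Step 18. [r3c7∈{7}] r3c7 has the single candidate 7, so r3c7=7.
Step 19. [r5c9∈{3}] r5c9's peers cover all but 3, so r5c9=3.
Step 20. [r2c8∈{2}] r2c8's peers cover all but 2. So r2c8=2.
Step 21. [r6c7∈{8}] only 8 remains possible at r6c7, so r6c7=8.
Step 22. [r9c1∈{7}] nothing but 7 survives at r9c1, so r9c1=7.
Step 23. [r1c8∈{8}] r1c8 is down to just 8. So r1c8=8.
Step 24. [r8c3∈{3}] only 3 remains possible at r8c3, so r8c3=3.
Step 25. [r6c4∈{4}] nothing but 4 survives at r6c4 ⇒ r6c4=4.
Step 26. [r2c5∈{6}] r2c5 has the single candidate 6 ⇒ r2c5=6.
Step 27. [r9c7∈{6}] r9c7's peers cover all but 6, so r9c7=6.
Step 28. [r3c8∈{1}] only 1 remains possible at r3c8 ⇒ r3c8=1.
Step 29. [r1c6∈{4}] only 4 remains possible at r1c6 ⇒ r1c6=4.
Step 30. [r6c1∈{5}] r6c1 has the single candidate 5, so r6c1=5.
Step 31. [r8c4∈{5}] r8c4 has the single candidate 5, so r8c4=5.
Step 32. [r3c2∈{9}] r3c2 is down to just 9, so r3c2=9.
Step 33. [r2c3∈{5}] only 5 remains possible at r2c3. So r2c3=5.
Step 34. [r7c1∈{1}] r7c1 is down to just 1 ⇒ r7c1=1.
Step 35. [r5c1∈{9}] r5c1's peers cover all but 9. So r5c1=9.
Step 36. [r8c2∈{2}] nothing but 2 survives at r8c2. So r8c2=2.
Step 37. [r4c1∈{2}] r4c1 has the single candidate 2 ⇒ r4c1=2.
Step 38. [r7c9∈{8}] r7c9 is down to just 8 ⇒ r7c9=8.
Step 39. [r4c3∈{6}] r4c3 has the single candidate 6 ⇒ r4c3=6.

Answer: 6 7 2 3 1 4 9 8 5 / 8 1 5 7 6 9 3 2 4 / 3 9 4 8 2 5 7 1 6 / 2 4 6 1 3 8 5 7 9 / 9 8 1 6 5 7 2 4 3 / 5 3 7 4 9 2 8 6 1 / 1 6 9 2 7 3 4 5 8 / 4 2 3 5 8 6 1 9 7 / 7 5 8 9 4 1 6 3 2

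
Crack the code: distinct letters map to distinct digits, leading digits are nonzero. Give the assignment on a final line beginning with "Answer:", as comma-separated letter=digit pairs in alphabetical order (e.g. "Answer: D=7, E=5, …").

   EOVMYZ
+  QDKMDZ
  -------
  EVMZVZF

Step 1. [col 1: Z + Z ≡ F (mod 10)] no forcing yet in column 1 (carry-in 0); Z=8 is free and consistent — try it ⇒ Z=8.
Step 2. [E] the sum has 7 digits but both addends have 6; that extra leading digit E is the final carry, namely 1, so E=1.
Step 3. [col 1: Z + Z ≡ F (mod 10)] column 1 reads Z+Z+carry(0)=F with Z=8; with digits 1,8 already taken and all letters distinct, the only value for F is 6. So F=6.
Step 4. [col 2: Y + D ≡ Z (mod 10)] no forcing yet in column 2 (carry-in 1); Y=4 is free and consistent — try it. So Y=4.
Step 5. [col 2: Y + D ≡ Z (mod 10)] column 2: given Y=4, Z=8, carry-in 1, and digits 1,4,6,8 already taken and all letters distinct, Y+D≡Z (mod 10) forces D=3, so D=3.
Step 6. [col 3: M + M ≡ V (mod 10)] from column 3 (nothing yet, carry-in 0, digits 1,3,4,6,8 already taken and all letters distinct): V must equal 0. So V=0.
Step 7. [col 3: M + M ≡ V (mod 10)] column 3 reads M+M+carry(0)=V with V=0; with digits 0,1,3,4,6,8 already taken and all letters distinct, the only value for M is 5 ⇒ M=5.
Step 8. [col 4: V + K ≡ Z (mod 10)] column 4 reads V+K+carry(1)=Z with V=0, Z=8; with digits 0,1,3,4,5,6,8 already taken and all letters distinct, the only value for K is 7 ⇒ K=7.
Step 9. [col 5: O + D ≡ M (mod 10)] from column 5 (D=3, M=5, carry-in 0, digits 0,1,3,4,5,6,7,8 already taken and all letters distinct): O must equal 2 ⇒ O=2.
Step 10. [col 6: E + Q ≡ V (mod 10)] in column 6 we have E+Q≡V with carry-in 0; given E=1, V=0 and digits 0,1,2,3,4,5,6,7,8 already taken and all letters distinct, that pins Q to 9, so Q=9.

Answer: D=3, E=1, F=6, K=7, M=5, O=2, Q=9, V=0, Y=4, Z=8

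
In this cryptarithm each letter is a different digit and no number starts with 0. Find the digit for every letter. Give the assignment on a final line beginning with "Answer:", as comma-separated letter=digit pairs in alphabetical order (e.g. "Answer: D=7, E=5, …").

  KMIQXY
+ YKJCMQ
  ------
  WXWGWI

Step 1. [col 1: Y + Q ≡ I (mod 10)] several values work for Q in column 1 (Y + Q ≡ I (mod 10), carry-in 0); try Q=7, so Q=7.
Step 2. [col 1: Y + Q ≡ I (mod 10)] no forcing yet in column 1 (carry-in 0); Y=6 is free and consistent — try it. So Y=6.
Step 3. [col 1: Y + Q ≡ I (mod 10)] column 1 reads Y+Q+carry(0)=I with Y=6, Q=7; with digits 6,7 already taken and all letters distinct, the only value for I is 3. So I=3.
Step 4. [col 2: X + M ≡ W (mod 10)] column 2 (X + M ≡ W (mod 10), carry-in 1) doesn't pin W yet; pick W=9 and continue. So W=9.
Step 5. [col 2: X + M ≡ W (mod 10)] several values work for M in column 2 (X + M ≡ W (mod 10), carry-in 1); try M=8, so M=8.
Step 6. [col 2: X + M ≡ W (mod 10)] column 2 reads X+M+carry(1)=W with M=8, W=9; with digits 3,6,7,8,9 already taken and all letters distinct, the only value for X is 0, so X=0.
Step 7. [col 3: Q + C ≡ G (mod 10)] no forcing yet in column 3 (carry-in 0); C=4 is free and consistent — try it. So C=4.
Step 8. [col 3: Q + C ≡ G (mod 10)] column 3 reads Q+C+carry(0)=G with Q=7, C=4; with digits 0,3,4,6,7,8,9 already taken and all letters distinct, the only value for G is 1. So G=1.
Step 9. [col 4: I + J ≡ W (mod 10)] column 4 reads I+J+carry(1)=W with I=3, W=9; with digits 0,1,3,4,6,7,8,9 already taken and all letters distinct, the only value for J is 5. So J=5.
Step 10. [col 5: M + K ≡ X (mod 10)] from column 5 (M=8, X=0, carry-in 0, digits 0,1,3,4,5,6,7,8,9 already taken and all letters distinct): K must equal 2, so K=2.

Answer: C=4, G=1, I=3, J=5, K=2, M=8, Q=7, W=9, X=0, Y=6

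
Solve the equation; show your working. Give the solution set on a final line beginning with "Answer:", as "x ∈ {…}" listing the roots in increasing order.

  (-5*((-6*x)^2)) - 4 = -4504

Step 1. [(-5*((-6*x)^2)) - 4 = -4504] add 4: x sits inside (… - 4) ⇒ sub: -5*((-6*x)^2) = -4500.
Step 2. [-5*((-6*x)^2) = -4500] -5·(inner) — divide through by -5. So div: (-6*x)^2 = 900.
Step 3. [(-6*x)^2 = 900] LHS squared, RHS 900 ≥ 0: apply √ (±). So sqrt: -6*x = 30 or -30.
Step 4. [-6*x = 30 or -30] divide by the outer -6, so div: x = -5 or 5.

Answer: x ∈ {-5, 5}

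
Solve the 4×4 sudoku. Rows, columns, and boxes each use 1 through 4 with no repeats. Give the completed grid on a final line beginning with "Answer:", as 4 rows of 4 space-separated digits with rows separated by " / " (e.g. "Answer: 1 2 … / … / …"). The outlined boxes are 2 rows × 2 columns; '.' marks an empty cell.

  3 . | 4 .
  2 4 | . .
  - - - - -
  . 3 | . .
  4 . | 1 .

Step 1. [r1c4∈{1,2}] row 1 places 2 nowhere but r1c4. So r1c4=2.
Step 2. [r2c4∈{1,3}] across row 2, 1 lands solely at r2c4, so r2c4=1.
Step 3. [r1c2∈{1}] r1c2 is down to just 1 ⇒ r1c2=1.
Step 4. [r3c4∈{4}] r3c4 is down to just 4, so r3c4=4.
Step 5. [r3c3∈{2}] r3c3 is down to just 2, so r3c3=2.
Step 6. [r4c2∈{2}] nothing but 2 survives at r4c2, so r4c2=2.
Step 7. [r3c1∈{1}] r3c1 has the single candidate 1, so r3c1=1.
Step 8. [r2c3∈{3}] only 3 remains possible at r2c3. So r2c3=3.
Step 9. [r4c4∈{3}] nothing but 3 survives at r4c4. So r4c4=3.

Answer: 3 1 4 2 / 2 4 3 1 / 1 3 2 4 / 4 2 1 3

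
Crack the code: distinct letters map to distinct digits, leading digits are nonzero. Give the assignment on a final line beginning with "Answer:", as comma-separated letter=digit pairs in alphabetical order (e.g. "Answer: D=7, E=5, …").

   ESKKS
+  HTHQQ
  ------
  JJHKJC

Step 1. [col 1: S + Q ≡ C (mod 10)] C=5 is one option consistent with column 1 (S + Q ≡ C (mod 10), carry-in 0) — take it, so C=5.
Step 2. [J] the sum has 6 digits but both addends have 5; that extra leading digit J is the final carry, namely 1 ⇒ J=1.
Step 3. [col 1: S + Q ≡ C (mod 10)] column 1 (S + Q ≡ C (mod 10), carry-in 0) doesn't pin S yet; pick S=8 and continue. So S=8.
Step 4. [col 1: S + Q ≡ C (mod 10)] in column 1 we have S+Q≡C with carry-in 0; given S=8, C=5 and digits 1,5,8 already taken and all letters distinct, that pins Q to 7 ⇒ Q=7.
Step 5. [col 2: K + Q ≡ J (mod 10)] in column 2 we have K+Q≡J with carry-in 1; given Q=7, J=1 and digits 1,5,7,8 already taken and all letters distinct, that pins K to 3, so K=3.
Step 6. [col 3: K + H ≡ K (mod 10)] column 3: given K=3, carry-in 1, and digits 1,3,5,7,8 already taken and all letters distinct, K+H≡K (mod 10) forces H=9 ⇒ H=9.
Step 7. [col 4: S + T ≡ H (mod 10)] column 4: given S=8, H=9, carry-in 1, and digits 1,3,5,7,8,9 already taken and all letters distinct, S+T≡H (mod 10) forces T=0, so T=0.
Step 8. [col 5: E + H ≡ J (mod 10)] column 5: given H=9, J=1, carry-in 0, and digits 0,1,3,5,7,8,9 already taken and all letters distinct, E+H≡J (mod 10) forces E=2 ⇒ E=2.

Answer: C=5, E=2, H=9, J=1, K=3, Q=7, S=8, T=0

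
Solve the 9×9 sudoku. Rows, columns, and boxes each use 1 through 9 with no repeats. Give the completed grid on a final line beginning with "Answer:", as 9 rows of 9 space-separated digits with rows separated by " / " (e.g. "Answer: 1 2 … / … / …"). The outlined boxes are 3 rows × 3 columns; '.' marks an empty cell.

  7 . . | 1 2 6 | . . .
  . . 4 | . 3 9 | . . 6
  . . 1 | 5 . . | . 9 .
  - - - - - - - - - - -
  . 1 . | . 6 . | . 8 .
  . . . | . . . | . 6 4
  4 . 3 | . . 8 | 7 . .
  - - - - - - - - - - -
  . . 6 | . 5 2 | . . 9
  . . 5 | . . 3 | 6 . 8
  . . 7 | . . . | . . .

Step 1. [r5c2∈{2,5,7,8,9}] r5c2 is the only open cell in col 2 admitting 7, so r5c2=7.
Step 2. [r3c9∈{2,3,7}] r3c9 is the only open cell in col 9 admitting 7 ⇒ r3c9=7.
Step 3. [r8c5∈{1,4,7,9}] in col 5, 7 fits only at r8c5 ⇒ r8c5=7.
Step 4. [r3c1∈{2,3,6,8}] across col 1, 6 lands solely at r3c1 ⇒ r3c1=6.
Step 5. [r3c6∈{4}] r3c6's peers cover all but 4. So r3c6=4.
Step 6. [r9c5∈{1,4,8,9}] 4 has one home in col 5: r9c5, so r9c5=4.
Step 7. [r8c4∈{9}] r8c4's peers cover all but 9. So r8c4=9.
Step 8. [r9c6∈{1}] r9c6 has the single candidate 1. So r9c6=1.
Step 9. [r6c9∈{1,2,5}] 1 has one home in col 9: r6c9, so r6c9=1.
Step 10. [r7c4∈{8}] r7c4 has the single candidate 8. So r7c4=8.
Step 11. [r6c4∈{2}] r6c4's peers cover all but 2 ⇒ r6c4=2.
Step 12. [r6c8∈{5}] r6c8 is down to just 5 ⇒ r6c8=5.
Step 13. [r7c8∈{1,3,4,7}] in row 7, 7 fits only at r7c8, so r7c8=7.
Step 14. [r3c5∈{8}] r3c5's peers cover all but 8 ⇒ r3c5=8.
Step 15. [r4c6∈{5,7}] across col 6, 7 lands solely at r4c6. So r4c6=7.
Step 16. [r4c1∈{2,5,9}] across row 4, 5 lands solely at r4c1, so r4c1=5.
Step 17. [r5c4∈{3}] r5c4 is down to just 3 ⇒ r5c4=3.
Step 18. [r6c5∈{9}] only 9 remains possible at r6c5, so r6c5=9.
Step 19. [r7c2∈{3,4}] within box 1, every 3-candidate lies in col 2, so r7c2≠3.
Step 20. [r7c2∈{4}] r7c2 has the single candidate 4 ⇒ r7c2=4.
Step 21. [r8c2∈{2}] r8c2's peers cover all but 2 ⇒ r8c2=2.
Step 22. [r3c7∈{2,3}] row 3 places 2 nowhere but r3c7 ⇒ r3c7=2.
Step 23. [r1c7∈{3,4,5,8}] 4 has one home in col 7: r1c7. So r1c7=4.
Step 24. [r2c7∈{1,5,8}] in col 7, 8 fits only at r2c7, so r2c7=8.
Step 25. [r1c8∈{3}] r1c8's peers cover all but 3 ⇒ r1c8=3.
Step 26. [r5c7∈{9}] r5c7 has the single candidate 9 ⇒ r5c7=9.
Step 27. [r4c9∈{2,3}] in box 6, 2 fits only at r4c9 ⇒ r4c9=2.
Step 28. [r9c9∈{3,5}] r9c9 is the only open cell in col 9 admitting 3 ⇒ r9c9=3.
Step 29. [r5c3∈{2,8}] r5c3 is the only open cell in col 3 admitting 2. So r5c3=2.
Step 30. [r8c1∈{1}] nothing but 1 survives at r8c1. So r8c1=1.
Step 31. [r1c3∈{8,9}] col 3 places 8 nowhere but r1c3 ⇒ r1c3=8.
Step 32. [r9c2∈{8,9}] in col 2, 8 fits only at r9c2. So r9c2=8.
Step 33. [r1c9∈{5}] only 5 remains possible at r1c9. So r1c9=5.
Step 34. [r5c6∈{5}] only 5 remains possible at r5c6 ⇒ r5c6=5.
Step 35. [r2c4∈{7}] nothing but 7 survives at r2c4. So r2c4=7.
Step 36. [r7c7∈{1}] r7c7's peers cover all but 1, so r7c7=1.
Step 37. [r9c7∈{5}] r9c7's peers cover all but 5 ⇒ r9c7=5.
Step 38. [r4c3∈{9}] only 9 remains possible at r4c3, so r4c3=9.
Step 39. [r9c8∈{2}] nothing but 2 survives at r9c8, so r9c8=2.
Step 40. [r5c5∈{1}] r5c5 has the single candidate 1, so r5c5=1.
Step 41. [r7c1∈{3}] only 3 remains possible at r7c1. So r7c1=3.
Step 42. [r9c1∈{9}] r9c1 has the single candidate 9, so r9c1=9.
Step 43. [r2c8∈{1}] r2c8 has the single candidate 1. So r2c8=1.
Step 44. [r9c4∈{6}] r9c4 has the single candidate 6 ⇒ r9c4=6.
Step 45. [r5c1∈{8}] r5c1's peers cover all but 8, so r5c1=8.
Step 46. [r8c8∈{4}] nothing but 4 survives at r8c8, so r8c8=4.
Step 47. [r6c2∈{6}] r6c2's peers cover all but 6 ⇒ r6c2=6.
Step 48. [r4c7∈{3}] r4c7's peers cover all but 3 ⇒ r4c7=3.
Step 49. [r2c1∈{2}] r2c1's peers cover all but 2 ⇒ r2c1=2.
Step 50. [r2c2∈{5}] nothing but 5 survives at r2c2 ⇒ r2c2=5.
Step 51. [r4c4∈{4}] only 4 remains possible at r4c4, so r4c4=4.
Step 52. [r3c2∈{3}] r3c2 is down to just 3. So r3c2=3.
Step 53. [r1c2∈{9}] r1c2's peers cover all but 9, so r1c2=9.

Answer: 7 9 8 1 2 6 4 3 5 / 2 5 4 7 3 9 8 1 6 / 6 3 1 5 8 4 2 9 7 / 5 1 9 4 6 7 3 8 2 / 8 7 2 3 1 5 9 6 4 / 4 6 3 2 9 8 7 5 1 / 3 4 6 8 5 2 1 7 9 / 1 2 5 9 7 3 6 4 8 / 9 8 7 6 4 1 5 2 3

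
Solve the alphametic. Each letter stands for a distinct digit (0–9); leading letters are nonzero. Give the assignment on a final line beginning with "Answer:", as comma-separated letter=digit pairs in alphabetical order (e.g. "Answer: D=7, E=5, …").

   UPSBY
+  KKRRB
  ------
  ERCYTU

Step 1. [E] the sum has 6 digits but both addends have 5; that extra leading digit E is the final carry, namely 1, so E=1.
Step 2. [col 1: Y + B ≡ U (mod 10)] several values work for B in column 1 (Y + B ≡ U (mod 10), carry-in 0); try B=5 ⇒ B=5.
Step 3. [col 1: Y + B ≡ U (mod 10)] no forcing yet in column 1 (carry-in 0); Y=2 is free and consistent — try it. So Y=2.
Step 4. [col 1: Y + B ≡ U (mod 10)] from column 1 (Y=2, B=5, carry-in 0, digits 1,2,5 already taken and all letters distinct): U must equal 7, so U=7.
Step 5. [col 2: B + R ≡ T (mod 10)] no forcing yet in column 2 (carry-in 0); R=4 is free and consistent — try it ⇒ R=4.
Step 6. [col 2: B + R ≡ T (mod 10)] in column 2 we have B+R≡T with carry-in 0; given B=5, R=4 and digits 1,2,4,5,7 already taken and all letters distinct, that pins T to 9 ⇒ T=9.
Step 7. [col 3: S + R ≡ Y (mod 10)] column 3 reads S+R+carry(0)=Y with R=4, Y=2; with digits 1,2,4,5,7,9 already taken and all letters distinct, the only value for S is 8 ⇒ S=8.
Step 8. [col 4: P + K ≡ C (mod 10)] column 4: given nothing yet, carry-in 1, and digits 1,2,4,5,7,8,9 already taken and all letters distinct, P+K≡C (mod 10) forces C=0, so C=0.
Step 9. [col 4: P + K ≡ C (mod 10)] column 4 (P + K ≡ C (mod 10), carry-in 1) doesn't pin K yet; pick K=6 and continue ⇒ K=6.
Step 10. [col 4: P + K ≡ C (mod 10)] column 4: given K=6, C=0, carry-in 1, and digits 0,1,2,4,5,6,7,8,9 already taken and all letters distinct, P+K≡C (mod 10) forces P=3, so P=3.

Answer: B=5, C=0, E=1, K=6, P=3, R=4, S=8, T=9, U=7, Y=2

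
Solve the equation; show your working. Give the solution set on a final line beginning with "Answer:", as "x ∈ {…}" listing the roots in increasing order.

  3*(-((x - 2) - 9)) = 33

Step 1. [3*(-((x - 2) - 9)) = 33] leading coefficient 3: divide by 3. So div: -((x - 2) - 9) = 11.
Step 2. [-((x - 2) - 9) = 11] flip signs both sides. So neg: (x - 2) - 9 = -11.
Step 3. [(x - 2) - 9 = -11] -9 is outermost — add 9 both sides ⇒ sub: x - 2 = -2.
Step 4. [x - 2 = -2] peel the -2: add 2 from each side. So sub: x = 0.

Answer: x ∈ {0}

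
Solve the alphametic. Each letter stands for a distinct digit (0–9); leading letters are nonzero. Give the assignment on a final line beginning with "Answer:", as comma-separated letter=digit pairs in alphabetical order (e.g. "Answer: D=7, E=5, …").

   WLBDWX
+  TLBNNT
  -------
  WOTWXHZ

Step 1. [W] adding two 6-digit numbers gives at most 6+1 digits, and here it does — W is that final carry and must be 1 ⇒ W=1.
Step 2. [col 1: X + T ≡ Z (mod 10)] X=3 is one option consistent with column 1 (X + T ≡ Z (mod 10), carry-in 0) — take it. So X=3.
Step 3. [col 1: X + T ≡ Z (mod 10)] column 1 (X + T ≡ Z (mod 10), carry-in 0) doesn't pin Z yet; pick Z=2 and continue ⇒ Z=2.
Step 4. [col 1: X + T ≡ Z (mod 10)] in column 1 we have X+T≡Z with carry-in 0; given X=3, Z=2 and digits 1,2,3 already taken and all letters distinct, that pins T to 9 ⇒ T=9.
Step 5. [col 2: W + N ≡ H (mod 10)] several values work for N in column 2 (W + N ≡ H (mod 10), carry-in 1); try N=6. So N=6.
Step 6. [col 2: W + N ≡ H (mod 10)] column 2 reads W+N+carry(1)=H with W=1, N=6; with digits 1,2,3,6,9 already taken and all letters distinct, the only value for H is 8 ⇒ H=8.
Step 7. [col 3: D + N ≡ X (mod 10)] column 3: given N=6, X=3, carry-in 0, and digits 1,2,3,6,8,9 already taken and all letters distinct, D+N≡X (mod 10) forces D=7 ⇒ D=7.
Step 8. [col 4: B + B ≡ W (mod 10)] B=5 is one option consistent with column 4 (B + B ≡ W (mod 10), carry-in 1) — take it ⇒ B=5.
Step 9. [col 5: L + L ≡ T (mod 10)] column 5: given T=9, carry-in 1, and digits 1,2,3,5,6,7,8,9 already taken and all letters distinct, L+L≡T (mod 10) forces L=4 ⇒ L=4.
Step 10. [col 6: W + T ≡ O (mod 10)] column 6: given W=1, T=9, carry-in 0, and digits 1,2,3,4,5,6,7,8,9 already taken and all letters distinct, W+T≡O (mod 10) forces O=0, so O=0.

Answer: B=5, D=7, H=8, L=4, N=6, O=0, T=9, W=1, X=3, Z=2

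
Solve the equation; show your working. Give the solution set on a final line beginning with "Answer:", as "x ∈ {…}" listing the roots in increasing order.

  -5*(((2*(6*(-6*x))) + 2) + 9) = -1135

Step 1. [-5*(((2*(6*(-6*x))) + 2) + 9) = -1135] -5·(inner) — divide through by -5. So div: ((2*(6*(-6*x))) + 2) + 9 = 227.
Step 2. [((2*(6*(-6*x))) + 2) + 9 = 227] peel the +9: subtract 9 from each side ⇒ sub: (2*(6*(-6*x))) + 2 = 218.
Step 3. [(2*(6*(-6*x))) + 2 = 218] the outer +2 inverts by subtracting 2, so sub: 2*(6*(-6*x)) = 216.
Step 4. [2*(6*(-6*x)) = 216] LHS = 2·(…); ÷2 both sides. So div: 6*(-6*x) = 108.
Step 5. [6*(-6*x) = 108] leading coefficient 6: divide by 6, so div: -6*x = 18.
Step 6. [-6*x = 18] leading coefficient -6: divide by -6. So div: x = -3.

Answer: x ∈ {-3}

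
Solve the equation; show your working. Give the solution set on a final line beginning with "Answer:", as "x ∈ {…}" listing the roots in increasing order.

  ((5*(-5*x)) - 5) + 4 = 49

Step 1. [((5*(-5*x)) - 5) + 4 = 49] the outer +4 inverts by subtracting 4. So sub: (5*(-5*x)) - 5 = 45.
Step 2. [(5*(-5*x)) - 5 = 45] peel the -5: add 5 from each side, so sub: 5*(-5*x) = 50.
Step 3. [5*(-5*x) = 50] 5 out front; divide by 5. So div: -5*x = 10.
Step 4. [-5*x = 10] -5 out front; divide by -5. So div: x = -2.

Answer: x ∈ {-2}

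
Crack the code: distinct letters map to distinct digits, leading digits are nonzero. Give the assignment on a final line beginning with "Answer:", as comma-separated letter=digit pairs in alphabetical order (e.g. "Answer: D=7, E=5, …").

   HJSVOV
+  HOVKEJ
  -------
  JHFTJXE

Step 1. [col 1: V + J ≡ E (mod 10)] column 1 (V + J ≡ E (mod 10), carry-in 0) doesn't pin J yet; pick J=1 and continue. So J=1.
Step 2. [col 1: V + J ≡ E (mod 10)] several values work for E in column 1 (V + J ≡ E (mod 10), carry-in 0); try E=5, so E=5.
Step 3. [col 1: V + J ≡ E (mod 10)] from column 1 (J=1, E=5, carry-in 0, digits 1,5 already taken and all letters distinct): V must equal 4, so V=4.
Step 4. [col 2: O + E ≡ X (mod 10)] column 2 (O + E ≡ X (mod 10), carry-in 0) doesn't pin X yet; pick X=3 and continue ⇒ X=3.
Step 5. [col 2: O + E ≡ X (mod 10)] from column 2 (E=5, X=3, carry-in 0, digits 1,3,4,5 already taken and all letters distinct): O must equal 8. So O=8.
Step 6. [col 3: V + K ≡ J (mod 10)] in column 3 we have V+K≡J with carry-in 1; given V=4, J=1 and digits 1,3,4,5,8 already taken and all letters distinct, that pins K to 6. So K=6.
Step 7. [col 4: S + V ≡ T (mod 10)] several values work for S in column 4 (S + V ≡ T (mod 10), carry-in 1); try S=7. So S=7.
Step 8. [col 4: S + V ≡ T (mod 10)] in column 4 we have S+V≡T with carry-in 1; given S=7, V=4 and digits 1,3,4,5,6,7,8 already taken and all letters distinct, that pins T to 2 ⇒ T=2.
Step 9. [col 5: J + O ≡ F (mod 10)] in column 5 we have J+O≡F with carry-in 1; given J=1, O=8 and digits 1,2,3,4,5,6,7,8 already taken and all letters distinct, that pins F to 0, so F=0.
Step 10. [col 6: H + H ≡ H (mod 10)] column 6: given nothing yet, carry-in 1, and digits 0,1,2,3,4,5,6,7,8 already taken and all letters distinct, H+H≡H (mod 10) forces H=9, so H=9.

Answer: E=5, F=0, H=9, J=1, K=6, O=8, S=7, T=2, V=4, X=3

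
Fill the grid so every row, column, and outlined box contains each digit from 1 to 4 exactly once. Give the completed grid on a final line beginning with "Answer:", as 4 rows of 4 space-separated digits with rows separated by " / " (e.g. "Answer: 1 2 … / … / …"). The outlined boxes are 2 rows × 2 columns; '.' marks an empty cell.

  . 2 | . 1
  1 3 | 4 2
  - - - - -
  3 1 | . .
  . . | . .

Step 1. [r4c4∈{3,4}] in col 4, 3 fits only at r4c4, so r4c4=3.
Step 2. [r4c1∈{2,4}] in col 1, 2 fits only at r4c1. So r4c1=2.
Step 3. [r3c4∈{4}] r3c4's peers cover all but 4 ⇒ r3c4=4.
Step 4. [r1c3∈{3}] r1c3's peers cover all but 3. So r1c3=3.
Step 5. [r4c2∈{4}] nothing but 4 survives at r4c2. So r4c2=4.
Step 6. [r3c3∈{2}] r3c3 is down to just 2, so r3c3=2.
Step 7. [r4c3∈{1}] nothing but 1 survives at r4c3, so r4c3=1.
Step 8. [r1c1∈{4}] r1c1 has the single candidate 4 ⇒ r1c1=4.

Answer: 4 2 3 1 / 1 3 4 2 / 3 1 2 4 / 2 4 1 3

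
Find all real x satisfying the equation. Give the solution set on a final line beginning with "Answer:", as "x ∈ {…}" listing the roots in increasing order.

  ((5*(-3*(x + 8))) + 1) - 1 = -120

Step 1. [((5*(-3*(x + 8))) + 1) - 1 = -120] peel the -1: add 1 from each side. So sub: (5*(-3*(x + 8))) + 1 = -119.
Step 2. [(5*(-3*(x + 8))) + 1 = -119] peel the +1: subtract 1 from each side ⇒ sub: 5*(-3*(x + 8)) = -120.
Step 3. [5*(-3*(x + 8)) = -120] 5 out front; divide by 5 ⇒ div: -3*(x + 8) = -24.
Step 4. [-3*(x + 8) = -24] -3·(inner) — divide through by -3, so div: x + 8 = 8.
Step 5. [x + 8 = 8] the outer +8 inverts by subtracting 8 ⇒ sub: x = 0.

Answer: x ∈ {0}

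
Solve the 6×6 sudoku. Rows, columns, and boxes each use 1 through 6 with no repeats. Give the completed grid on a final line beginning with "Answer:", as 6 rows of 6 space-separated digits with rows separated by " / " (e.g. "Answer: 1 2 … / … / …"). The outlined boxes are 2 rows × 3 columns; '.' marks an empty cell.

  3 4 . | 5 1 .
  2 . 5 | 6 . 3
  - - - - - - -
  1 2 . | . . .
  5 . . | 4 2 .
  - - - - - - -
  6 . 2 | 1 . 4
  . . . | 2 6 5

Step 1. [r4c2∈{3,6}] r4c2 is the only open cell in col 2 admitting 6. So r4c2=6.
Step 2. [r6c3∈{1,3,4}] col 3 places 1 nowhere but r6c3, so r6c3=1.
Step 3. [r3c4∈{3}] r3c4's peers cover all but 3. So r3c4=3.
Step 4. [r5c2∈{3,5}] in row 5, 5 fits only at r5c2 ⇒ r5c2=5.
Step 5. [r4c3∈{3}] only 3 remains possible at r4c3, so r4c3=3.
Step 6. [r6c1∈{4}] nothing but 4 survives at r6c1. So r6c1=4.
Step 7. [r3c3∈{4}] r3c3's peers cover all but 4, so r3c3=4.
Step 8. [r6c2∈{3}] r6c2 is down to just 3. So r6c2=3.
Step 9. [r5c5∈{3}] r5c5 has the single candidate 3 ⇒ r5c5=3.
Step 10. [r4c6∈{1}] r4c6 is down to just 1. So r4c6=1.
Step 11. [r1c3∈{6}] r1c3's peers cover all but 6. So r1c3=6.
Step 12. [r2c2∈{1}] only 1 remains possible at r2c2. So r2c2=1.
Step 13. [r1c6∈{2}] only 2 remains possible at r1c6 ⇒ r1c6=2.
Step 14. [r2c5∈{4}] r2c5 has the single candidate 4 ⇒ r2c5=4.
Step 15. [r3c6∈{6}] r3c6's peers cover all but 6 ⇒ r3c6=6.
Step 16. [r3c5∈{5}] nothing but 5 survives at r3c5 ⇒ r3c5=5.

Answer: 3 4 6 5 1 2 / 2 1 5 6 4 3 / 1 2 4 3 5 6 / 5 6 3 4 2 1 / 6 5 2 1 3 4 / 4 3 1 2 6 5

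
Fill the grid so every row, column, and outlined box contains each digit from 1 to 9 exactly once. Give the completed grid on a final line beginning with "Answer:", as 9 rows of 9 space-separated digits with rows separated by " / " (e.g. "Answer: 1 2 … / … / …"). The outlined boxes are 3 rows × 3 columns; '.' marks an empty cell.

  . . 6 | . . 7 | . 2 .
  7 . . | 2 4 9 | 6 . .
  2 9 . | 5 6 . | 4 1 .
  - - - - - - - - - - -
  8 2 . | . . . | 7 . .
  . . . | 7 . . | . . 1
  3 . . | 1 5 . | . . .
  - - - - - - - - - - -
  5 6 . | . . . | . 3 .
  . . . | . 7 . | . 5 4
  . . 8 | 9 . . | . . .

Step 1. [r2c8∈{8}] r2c8 is down to just 8 ⇒ r2c8=8.
Step 2. [r3c6∈{3,8}] 8 has one home in row 3: r3c6. So r3c6=8.
Step 3. [r1c4∈{3}] nothing but 3 survives at r1c4, so r1c4=3.
Step 4. [r5c7∈{2,3,5,8,9}] 3 has one home in col 7: r5c7. So r5c7=3.
Step 5. [r4c3∈{1,4,5,9}] across row 4, 1 lands solely at r4c3. So r4c3=1.
Step 6. [r2c2∈{1,3,5}] r2c2 is the only open cell in row 2 admitting 1 ⇒ r2c2=1.
Step 7. [r9c6∈{1,2,3,4,5,6}] in row 9, 5 fits only at r9c6, so r9c6=5.
Step 8. [r9c8∈{6,7}] across col 8, 7 lands solely at r9c8, so r9c8=7.
Step 9. [r4c9∈{5,6,9}] row 4 places 5 nowhere but r4c9. So r4c9=5.
Step 10. [r7c3∈{2,4,7,9}] r7c3 is the only open cell in row 7 admitting 7 ⇒ r7c3=7.
Step 11. [r5c1∈{4,6,9}] in col 1, 6 fits only at r5c1. So r5c1=6.
Step 12. [r8c3∈{2,3,9}] across col 3, 2 lands solely at r8c3 ⇒ r8c3=2.
Step 13. [r5c5∈{2,8,9}] in row 5, 8 fits only at r5c5, so r5c5=8.
Step 14. [r5c6∈{2,4}] 2 has one home in row 5: r5c6. So r5c6=2.
Step 15. [r1c9∈{9}] r1c9's peers cover all but 9, so r1c9=9.
Step 16. [r7c7∈{1,2,8,9}] across row 7, 9 lands solely at r7c7. So r7c7=9.
Step 17. [r2c3∈{3,5}] 5 has one home in row 2: r2c3. So r2c3=5.
Step 18. [r4c5∈{3,9}] 9 has one home in col 5: r4c5 ⇒ r4c5=9.
Step 19. [r9c5∈{1,2,3}] across col 5, 3 lands solely at r9c5, so r9c5=3.
Step 20. [r9c2∈{4}] r9c2 is down to just 4. So r9c2=4.
Step 21. [r9c9∈{2,6}] row 9 places 6 nowhere but r9c9. So r9c9=6.
Step 22. [r9c7∈{1,2}] 2 has one home in row 9: r9c7. So r9c7=2.
Step 23. [r7c9∈{8}] r7c9 is down to just 8 ⇒ r7c9=8.
Step 24. [r8c7∈{1}] r8c7 is down to just 1, so r8c7=1.
Step 25. [r8c6∈{6}] only 6 remains possible at r8c6. So r8c6=6.
Step 26. [r6c6∈{4}] nothing but 4 survives at r6c6. So r6c6=4.
Step 27. [r6c8∈{6,9}] row 6 places 6 nowhere but r6c8 ⇒ r6c8=6.
Step 28. [r5c3∈{4,9}] 4 has one home in col 3: r5c3, so r5c3=4.
Step 29. [r7c5∈{1,2}] across row 7, 2 lands solely at r7c5. So r7c5=2.
Step 30. [r3c9∈{3,7}] across row 3, 7 lands solely at r3c9, so r3c9=7.
Step 31. [r1c7∈{5}] only 5 remains possible at r1c7, so r1c7=5.
Step 32. [r8c1∈{9}] only 9 remains possible at r8c1. So r8c1=9.
Step 33. [r7c4∈{4}] r7c4's peers cover all but 4 ⇒ r7c4=4.
Step 34. [r4c6∈{3}] r4c6 has the single candidate 3, so r4c6=3.
Step 35. [r1c2∈{8}] r1c2 is down to just 8 ⇒ r1c2=8.
Step 36. [r4c8∈{4}] nothing but 4 survives at r4c8, so r4c8=4.
Step 37. [r5c8∈{9}] r5c8's peers cover all but 9 ⇒ r5c8=9.
Step 38. [r6c2∈{7}] r6c2 has the single candidate 7, so r6c2=7.
Step 39. [r6c7∈{8}] r6c7's peers cover all but 8. So r6c7=8.
Step 40. [r9c1∈{1}] r9c1 is down to just 1. So r9c1=1.
Step 41. [r1c5∈{1}] r1c5 is down to just 1, so r1c5=1.
Step 42. [r6c3∈{9}] nothing but 9 survives at r6c3, so r6c3=9.
Step 43. [r7c6∈{1}] r7c6's peers cover all but 1. So r7c6=1.
Step 44. [r8c2∈{3}] r8c2's peers cover all but 3, so r8c2=3.
Step 45. [r2c9∈{3}] r2c9 has the single candidate 3. So r2c9=3.
Step 46. [r8c4∈{8}] r8c4's peers cover all but 8. So r8c4=8.
Step 47. [r3c3∈{3}] only 3 remains possible at r3c3 ⇒ r3c3=3.
Step 48. [r4c4∈{6}] r4c4 is down to just 6, so r4c4=6.
Step 49. [r5c2∈{5}] r5c2 is down to just 5 ⇒ r5c2=5.
Step 50. [r1c1∈{4}] nothing but 4 survives at r1c1. So r1c1=4.
Step 51. [r6c9∈{2}] r6c9 has the single candidate 2 ⇒ r6c9=2.

Answer: 4 8 6 3 1 7 5 2 9 / 7 1 5 2 4 9 6 8 3 / 2 9 3 5 6 8 4 1 7 / 8 2 1 6 9 3 7 4 5 / 6 5 4 7 8 2 3 9 1 / 3 7 9 1 5 4 8 6 2 / 5 6 7 4 2 1 9 3 8 / 9 3 2 8 7 6 1 5 4 / 1 4 8 9 3 5 2 7 6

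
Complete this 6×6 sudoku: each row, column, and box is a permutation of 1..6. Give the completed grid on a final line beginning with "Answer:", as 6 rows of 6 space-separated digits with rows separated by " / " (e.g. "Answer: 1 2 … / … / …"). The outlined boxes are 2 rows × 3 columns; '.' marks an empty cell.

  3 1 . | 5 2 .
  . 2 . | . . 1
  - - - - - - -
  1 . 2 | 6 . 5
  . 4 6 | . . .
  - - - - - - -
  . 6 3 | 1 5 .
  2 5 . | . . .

Step 1. [r1c3∈{4}] nothing but 4 survives at r1c3, so r1c3=4.
Step 2. [r3c5∈{3,4}] across row 3, 4 lands solely at r3c5 ⇒ r3c5=4.
Step 3. [r2c4∈{3,4}] 4 has one home in row 2: r2c4 ⇒ r2c4=4.
Step 4. [r6c6∈{3,4,6}] in row 6, 4 fits only at r6c6 ⇒ r6c6=4.
Step 5. [r2c5∈{3,6}] in row 2, 3 fits only at r2c5 ⇒ r2c5=3.
Step 6. [r4c4∈{2,3}] r4c4 is the only open cell in col 4 admitting 2 ⇒ r4c4=2.
Step 7. [r4c1∈{5}] r4c1's peers cover all but 5. So r4c1=5.
Step 8. [r5c1∈{4}] r5c1 has the single candidate 4, so r5c1=4.
Step 9. [r2c3∈{5}] only 5 remains possible at r2c3 ⇒ r2c3=5.
Step 10. [r3c2∈{3}] r3c2 has the single candidate 3, so r3c2=3.
Step 11. [r4c6∈{3}] only 3 remains possible at r4c6 ⇒ r4c6=3.
Step 12. [r6c3∈{1}] only 1 remains possible at r6c3 ⇒ r6c3=1.
Step 13. [r2c1∈{6}] nothing but 6 survives at r2c1, so r2c1=6.
Step 14. [r4c5∈{1}] r4c5 has the single candidate 1, so r4c5=1.
Step 15. [r1c6∈{6}] r1c6 is down to just 6. So r1c6=6.
Step 16. [r5c6∈{2}] r5c6 is down to just 2. So r5c6=2.
Step 17. [r6c4∈{3}] r6c4's peers cover all but 3 ⇒ r6c4=3.
Step 18. [r6c5∈{6}] r6c5 has the single candidate 6, so r6c5=6.

Answer: 3 1 4 5 2 6 / 6 2 5 4 3 1 / 1 3 2 6 4 5 / 5 4 6 2 1 3 / 4 6 3 1 5 2 / 2 5 1 3 6 4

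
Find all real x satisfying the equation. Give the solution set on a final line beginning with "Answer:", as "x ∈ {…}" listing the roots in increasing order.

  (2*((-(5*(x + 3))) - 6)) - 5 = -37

Step 1. [(2*((-(5*(x + 3))) - 6)) - 5 = -37] -5 is outermost — add 5 both sides, so sub: 2*((-(5*(x + 3))) - 6) = -32.
Step 2. [2*((-(5*(x + 3))) - 6) = -32] LHS = 2·(…); ÷2 both sides ⇒ div: (-(5*(x + 3))) - 6 = -16.
Step 3. [(-(5*(x + 3))) - 6 = -16] -6 is outermost — add 6 both sides, so sub: -(5*(x + 3)) = -10.
Step 4. [-(5*(x + 3)) = -10] LHS negated; negate both sides ⇒ neg: 5*(x + 3) = 10.
Step 5. [5*(x + 3) = 10] 5·(inner) — divide through by 5. So div: x + 3 = 2.
Step 6. [x + 3 = 2] 3 comes off first (subtract 3), so sub: x = -1.

Answer: x ∈ {-1}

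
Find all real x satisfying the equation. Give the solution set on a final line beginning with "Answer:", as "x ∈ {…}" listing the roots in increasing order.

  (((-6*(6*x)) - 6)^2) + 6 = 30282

Step 1. [(((-6*(6*x)) - 6)^2) + 6 = 30282] +6 is outermost — subtract 6 both sides, so sub: ((-6*(6*x)) - 6)^2 = 30276.
Step 2. [((-6*(6*x)) - 6)^2 = 30276] LHS squared, RHS 30276 ≥ 0: apply √ (±). So sqrt: (-6*(6*x)) - 6 = 174 or -174.
Step 3. [(-6*(6*x)) - 6 = 174 or -174] peel the -6: add 6 from each side, so sub: -6*(6*x) = 180 or -168.
Step 4. [-6*(6*x) = 180 or -168] -6·(inner) — divide through by -6 ⇒ div: 6*x = -30 or 28.
Step 5. [6*x = -30 or 28] LHS = 6·(…); ÷6 both sides, so div: x = -5 or 14/3.

Answer: x ∈ {-5, 14/3}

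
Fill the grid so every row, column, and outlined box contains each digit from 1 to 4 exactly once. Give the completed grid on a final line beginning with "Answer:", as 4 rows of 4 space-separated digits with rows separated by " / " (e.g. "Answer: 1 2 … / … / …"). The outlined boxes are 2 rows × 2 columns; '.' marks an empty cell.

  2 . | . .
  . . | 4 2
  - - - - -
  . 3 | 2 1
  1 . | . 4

Step 1. [r1c3∈{1,3}] across col 3, 1 lands solely at r1c3. So r1c3=1.
Step 2. [r2c2∈{1}] r2c2 is down to just 1, so r2c2=1.
Step 3. [r3c1∈{4}] r3c1 has the single candidate 4 ⇒ r3c1=4.
Step 4. [r2c1∈{3}] nothing but 3 survives at r2c1. So r2c1=3.
Step 5. [r4c3∈{3}] only 3 remains possible at r4c3 ⇒ r4c3=3.
Step 6. [r4c2∈{2}] r4c2 has the single candidate 2, so r4c2=2.
Step 7. [r1c2∈{4}] only 4 remains possible at r1c2 ⇒ r1c2=4.
Step 8. [r1c4∈{3}] r1c4 is down to just 3, so r1c4=3.

Answer: 2 4 1 3 / 3 1 4 2 / 4 3 2 1 / 1 2 3 4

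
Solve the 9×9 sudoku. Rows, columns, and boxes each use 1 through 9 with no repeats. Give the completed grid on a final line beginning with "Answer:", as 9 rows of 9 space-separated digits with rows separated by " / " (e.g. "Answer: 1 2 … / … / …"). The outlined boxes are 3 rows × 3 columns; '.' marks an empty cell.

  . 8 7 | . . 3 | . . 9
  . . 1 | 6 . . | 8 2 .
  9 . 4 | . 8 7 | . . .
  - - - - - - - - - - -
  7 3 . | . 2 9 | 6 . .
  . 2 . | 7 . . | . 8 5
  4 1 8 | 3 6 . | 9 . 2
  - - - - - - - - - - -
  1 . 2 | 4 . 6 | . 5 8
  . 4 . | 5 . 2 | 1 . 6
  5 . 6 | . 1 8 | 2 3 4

Step 1. [r2c5∈{4,5,9}] in row 2, 9 fits only at r2c5. So r2c5=9.
Step 2. [r2c6∈{4,5}] r2c6 is the only open cell in row 2 admitting 4. So r2c6=4.
Step 3. [r7c7∈{7}] r7c7's peers cover all but 7, so r7c7=7.
Step 4. [r4c9∈{1}] r4c9 has the single candidate 1 ⇒ r4c9=1.
Step 5. [r8c3∈{3,9}] r8c3 is the only open cell in col 3 admitting 3 ⇒ r8c3=3.
Step 6. [r3c2∈{5,6}] across col 2, 6 lands solely at r3c2. So r3c2=6.
Step 7. [r3c9∈{3}] r3c9's peers cover all but 3. So r3c9=3.
Step 8. [r3c4∈{1,2}] 2 has one home in row 3: r3c4. So r3c4=2.
Step 9. [r4c8∈{4}] r4c8's peers cover all but 4 ⇒ r4c8=4.
Step 10. [r1c5∈{5}] nothing but 5 survives at r1c5 ⇒ r1c5=5.
Step 11. [r7c2∈{9}] r7c2's peers cover all but 9, so r7c2=9.
Step 12. [r1c8∈{1,6}] row 1 places 6 nowhere but r1c8, so r1c8=6.
Step 13. [r1c4∈{1}] nothing but 1 survives at r1c4 ⇒ r1c4=1.
Step 14. [r8c1∈{8}] r8c1's peers cover all but 8 ⇒ r8c1=8.
Step 15. [r9c2∈{7}] r9c2's peers cover all but 7, so r9c2=7.
Step 16. [r5c3∈{9}] r5c3's peers cover all but 9 ⇒ r5c3=9.
Step 17. [r6c8∈{7}] r6c8's peers cover all but 7 ⇒ r6c8=7.
Step 18. [r7c5∈{3}] nothing but 3 survives at r7c5 ⇒ r7c5=3.
Step 19. [r5c1∈{6}] r5c1's peers cover all but 6, so r5c1=6.
Step 20. [r6c6∈{5}] nothing but 5 survives at r6c6, so r6c6=5.
Step 21. [r5c7∈{3}] r5c7 is down to just 3, so r5c7=3.
Step 22. [r1c7∈{4}] r1c7 has the single candidate 4, so r1c7=4.
Step 23. [r9c4∈{9}] only 9 remains possible at r9c4, so r9c4=9.
Step 24. [r5c6∈{1}] nothing but 1 survives at r5c6. So r5c6=1.
Step 25. [r8c5∈{7}] r8c5 has the single candidate 7. So r8c5=7.
Step 26. [r2c1∈{3}] r2c1 is down to just 3, so r2c1=3.
Step 27. [r4c4∈{8}] only 8 remains possible at r4c4. So r4c4=8.
Step 28. [r4c3∈{5}] r4c3 has the single candidate 5. So r4c3=5.
Step 29. [r2c2∈{5}] r2c2's peers cover all but 5 ⇒ r2c2=5.
Step 30. [r3c7∈{5}] nothing but 5 survives at r3c7 ⇒ r3c7=5.
Step 31. [r1c1∈{2}] nothing but 2 survives at r1c1. So r1c1=2.
Step 32. [r8c8∈{9}] r8c8's peers cover all but 9. So r8c8=9.
Step 33. [r5c5∈{4}] r5c5 has the single candidate 4 ⇒ r5c5=4.
Step 34. [r2c9∈{7}] r2c9 is down to just 7 ⇒ r2c9=7.
Step 35. [r3c8∈{1}] r3c8's peers cover all but 1, so r3c8=1.

Answer: 2 8 7 1 5 3 4 6 9 / 3 5 1 6 9 4 8 2 7 / 9 6 4 2 8 7 5 1 3 / 7 3 5 8 2 9 6 4 1 / 6 2 9 7 4 1 3 8 5 / 4 1 8 3 6 5 9 7 2 / 1 9 2 4 3 6 7 5 8 / 8 4 3 5 7 2 1 9 6 / 5 7 6 9 1 8 2 3 4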